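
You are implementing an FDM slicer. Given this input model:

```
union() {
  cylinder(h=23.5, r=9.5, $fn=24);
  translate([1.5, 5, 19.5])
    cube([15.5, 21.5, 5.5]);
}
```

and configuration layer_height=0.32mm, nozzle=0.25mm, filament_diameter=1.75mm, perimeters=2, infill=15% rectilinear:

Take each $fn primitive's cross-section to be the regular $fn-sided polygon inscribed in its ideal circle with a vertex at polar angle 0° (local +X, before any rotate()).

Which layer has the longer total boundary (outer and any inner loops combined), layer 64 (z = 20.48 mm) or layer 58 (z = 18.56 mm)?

layer 64 (z = 20.48 mm)

Layer 64 (z = 20.48): the r=9.5 cylinder gives a regular 24-gon of circumradius 9.5 (constant along its height) (perimeter = 2·24·9.500·sin(180°/24) = 59.52 mm); the cube at (1.5, 5) is present — its section is the full 15.5×21.5 rectangle (perimeter 74.00 mm); Taking the union: the regions partially overlap (shared area 18.54 mm²), so the edge portions inside another operand are dropped and the merged outline is re-measured after clipping — boundary = 114.59 mm. So its perimeter = 114.59 mm. Layer 58 (z = 18.56): the r=9.5 cylinder gives a regular 24-gon of circumradius 9.5 (constant along its height) (perimeter = 2·24·9.500·sin(180°/24) = 59.52 mm); the cube at (1.5, 5) is not intersected at this z (z outside [19.5, 25]); Merging all regions: only the r=9.5 cylinder is present, so the union is just that shape — boundary = 59.52 mm. So its perimeter = 59.52 mm. Layer 64 is larger (114.59 vs 59.52 mm).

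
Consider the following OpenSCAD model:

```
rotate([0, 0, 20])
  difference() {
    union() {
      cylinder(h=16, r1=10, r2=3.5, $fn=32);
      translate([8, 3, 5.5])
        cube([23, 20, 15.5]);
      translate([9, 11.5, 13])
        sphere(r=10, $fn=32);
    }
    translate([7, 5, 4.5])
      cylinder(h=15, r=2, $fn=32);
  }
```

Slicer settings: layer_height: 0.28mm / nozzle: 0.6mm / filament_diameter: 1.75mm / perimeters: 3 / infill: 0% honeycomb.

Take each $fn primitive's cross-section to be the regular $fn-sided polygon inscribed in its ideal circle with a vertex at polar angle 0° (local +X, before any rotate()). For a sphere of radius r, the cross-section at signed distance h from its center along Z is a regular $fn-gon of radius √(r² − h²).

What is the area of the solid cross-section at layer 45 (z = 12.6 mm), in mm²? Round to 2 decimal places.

At z = 12.6 mm: the cone contributes a regular 32-gon of circumradius 4.881 (interpolated between r1=10 and r2=3.5 at t=0.787) (area = (32/2)·4.881²·sin(360°/32) = 74.37 mm²); the 23×20 cube at (8, 3) contributes its full rectangle (area 460.00 mm²); the sphere at (9, 11.5): section is a regular 32-gon, circumradius = √(r²−h²) = √(10²−0.4²) = 9.992 (area = (32/2)·9.992²·sin(360°/32) = 311.65 mm²); Taking the union: the regions partially overlap — summed areas 846.02 mm² minus the doubly-counted overlap 169.50 mm² gives 676.52 mm² — area = 676.52 mm²; the r=2 cylinder at (7, 5) gives a regular 32-gon of circumradius 2 (constant along its height) (area = (32/2)·2.000²·sin(360°/32) = 12.49 mm²); After the difference (first − rest): starting from the result so far (676.52 mm²), the r=2 cylinder at (7, 5) lies wholly inside it (removes its full 12.49 mm² and its 12.55 mm outline becomes a hole wall) — area = 664.03 mm²; (rotated 20° about Z; rotation is an isometry so areas/perimeters/island counts are preserved). Overall, the cross-section is one region with 1 hole. Net area = 664.03 mm².

664.03 mm²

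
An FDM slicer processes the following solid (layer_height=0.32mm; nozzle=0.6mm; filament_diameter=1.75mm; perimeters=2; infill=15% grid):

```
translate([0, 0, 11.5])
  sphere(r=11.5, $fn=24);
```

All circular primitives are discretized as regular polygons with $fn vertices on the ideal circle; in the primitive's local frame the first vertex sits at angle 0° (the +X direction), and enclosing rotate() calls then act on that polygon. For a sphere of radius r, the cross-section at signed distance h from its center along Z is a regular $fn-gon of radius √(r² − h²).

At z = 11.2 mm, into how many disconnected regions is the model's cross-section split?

1

At z = 11.2 mm: the r=11.5 sphere slices to a regular 24-gon of circumradius 11.496 (√(r²−h²) with h=0.3 from center). The result has 1 disconnected region.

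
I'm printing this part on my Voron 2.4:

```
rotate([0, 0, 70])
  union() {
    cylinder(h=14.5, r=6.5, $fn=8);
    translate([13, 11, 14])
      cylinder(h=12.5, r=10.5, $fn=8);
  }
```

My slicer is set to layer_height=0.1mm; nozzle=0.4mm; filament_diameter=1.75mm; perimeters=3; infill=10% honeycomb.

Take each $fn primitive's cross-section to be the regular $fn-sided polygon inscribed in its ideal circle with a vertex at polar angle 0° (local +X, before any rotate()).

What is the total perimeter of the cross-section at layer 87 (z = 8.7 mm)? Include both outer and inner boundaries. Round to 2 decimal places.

At z = 8.7 mm: the cylinder: section is a regular 8-gon, circumradius r=6.5 (perimeter = 2·8·6.500·sin(180°/8) = 39.80 mm); the cylinder at (13, 11) is absent (z outside [14, 26.5]); Combining (union): only the r=6.5 cylinder is present, so the union is just that shape — boundary = 39.80 mm; (rotated 70° about Z; rotation is an isometry so areas/perimeters/island counts are preserved). Overall, the cross-section is a single solid region. Total boundary length (outer) = 39.80 mm.

39.80 mm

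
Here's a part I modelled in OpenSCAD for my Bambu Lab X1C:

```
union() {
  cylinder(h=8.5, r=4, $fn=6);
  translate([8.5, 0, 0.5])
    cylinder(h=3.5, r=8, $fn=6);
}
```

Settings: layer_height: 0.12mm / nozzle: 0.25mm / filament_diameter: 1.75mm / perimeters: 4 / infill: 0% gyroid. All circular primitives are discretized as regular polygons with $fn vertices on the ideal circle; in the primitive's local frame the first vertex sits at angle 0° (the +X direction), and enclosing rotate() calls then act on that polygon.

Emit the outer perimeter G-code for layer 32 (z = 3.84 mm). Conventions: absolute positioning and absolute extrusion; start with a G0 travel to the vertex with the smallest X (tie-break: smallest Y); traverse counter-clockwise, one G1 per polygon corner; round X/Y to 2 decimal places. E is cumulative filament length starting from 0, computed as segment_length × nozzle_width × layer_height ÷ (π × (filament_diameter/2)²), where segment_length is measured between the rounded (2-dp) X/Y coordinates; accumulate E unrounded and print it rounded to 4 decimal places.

At z = 3.84 mm: the r=4 cylinder contributes a regular 6-gon of circumradius 4; the r=8 cylinder at (8.5, 0) contributes a regular 6-gon of circumradius 8; Taking the union: the regions partially overlap (shared area 10.61 mm²), so overlapping operands fuse into one piece — 1 connected region. The outline is a single polygon with 12 vertices. Extrusion per mm of travel: 0.25 × 0.12 / (π × 0.875²) = 0.012473. Accumulating E over each segment gives final E = 0.7234.

G0 X-4.00 Y0.00 Z3.84
G1 X-2.00 Y-3.46 E0.0498
G1 X2.00 Y-3.46 E0.0997
G1 X2.25 Y-3.03 E0.1059
G1 X4.50 Y-6.93 E0.1621
G1 X12.50 Y-6.93 E0.2619
G1 X16.50 Y0.00 E0.3617
G1 X12.50 Y6.93 E0.4615
G1 X4.50 Y6.93 E0.5613
G1 X2.25 Y3.03 E0.6174
G1 X2.00 Y3.46 E0.6236
G1 X-2.00 Y3.46 E0.6735
G1 X-4.00 Y0.00 E0.7234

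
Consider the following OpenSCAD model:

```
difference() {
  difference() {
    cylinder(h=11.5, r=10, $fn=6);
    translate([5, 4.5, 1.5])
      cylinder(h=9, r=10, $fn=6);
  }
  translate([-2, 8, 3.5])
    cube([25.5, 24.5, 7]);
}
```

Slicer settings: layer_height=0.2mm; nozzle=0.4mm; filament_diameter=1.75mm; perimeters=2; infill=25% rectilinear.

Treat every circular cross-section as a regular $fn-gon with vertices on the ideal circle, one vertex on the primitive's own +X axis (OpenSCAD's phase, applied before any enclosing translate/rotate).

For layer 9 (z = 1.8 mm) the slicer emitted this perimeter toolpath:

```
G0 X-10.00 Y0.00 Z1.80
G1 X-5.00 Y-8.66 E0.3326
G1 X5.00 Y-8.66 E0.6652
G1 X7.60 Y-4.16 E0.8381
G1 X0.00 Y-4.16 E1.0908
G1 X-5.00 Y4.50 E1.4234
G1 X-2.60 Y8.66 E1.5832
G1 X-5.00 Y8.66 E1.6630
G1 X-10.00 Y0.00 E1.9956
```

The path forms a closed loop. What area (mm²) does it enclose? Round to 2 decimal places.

120.79 mm²

Apply the shoelace formula to the sequence of (X, Y) vertices; enclosed area = 120.79 mm².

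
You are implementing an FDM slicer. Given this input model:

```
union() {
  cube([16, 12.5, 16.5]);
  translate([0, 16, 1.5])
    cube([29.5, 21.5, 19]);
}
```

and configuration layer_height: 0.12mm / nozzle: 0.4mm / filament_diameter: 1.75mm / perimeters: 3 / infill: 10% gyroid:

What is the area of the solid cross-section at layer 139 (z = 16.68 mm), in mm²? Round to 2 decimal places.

634.25 mm²

At z = 16.68 mm: the cube does not reach this height (z outside [0, 16.5]); the cube at (0, 16) is present — its section is the full 29.5×21.5 rectangle (area 634.25 mm²); Taking the union: only the 29.5×21.5 cube at (0, 16) is present, so the union is just that shape — area = 634.25 mm². Overall, the cross-section is a single solid region. Net area = 634.25 mm².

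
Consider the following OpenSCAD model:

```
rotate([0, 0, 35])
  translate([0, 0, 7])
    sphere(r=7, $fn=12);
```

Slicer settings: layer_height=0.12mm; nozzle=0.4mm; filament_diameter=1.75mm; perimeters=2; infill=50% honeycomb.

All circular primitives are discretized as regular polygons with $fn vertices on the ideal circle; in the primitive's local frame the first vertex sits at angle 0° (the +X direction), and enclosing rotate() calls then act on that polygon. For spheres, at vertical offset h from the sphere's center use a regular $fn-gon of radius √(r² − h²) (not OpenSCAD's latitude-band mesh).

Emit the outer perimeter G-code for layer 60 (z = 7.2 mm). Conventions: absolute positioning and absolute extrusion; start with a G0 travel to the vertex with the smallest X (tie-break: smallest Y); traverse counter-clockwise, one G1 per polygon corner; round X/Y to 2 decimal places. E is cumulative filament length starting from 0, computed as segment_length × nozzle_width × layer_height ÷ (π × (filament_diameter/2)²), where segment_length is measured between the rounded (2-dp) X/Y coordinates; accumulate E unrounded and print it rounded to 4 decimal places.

G0 X-6.97 Y-0.61 Z7.20
G1 X-5.73 Y-4.01 E0.0722
G1 X-2.96 Y-6.34 E0.1445
G1 X0.61 Y-6.97 E0.2168
G1 X4.01 Y-5.73 E0.2890
G1 X6.34 Y-2.96 E0.3613
G1 X6.97 Y0.61 E0.4336
G1 X5.73 Y4.01 E0.5058
G1 X2.96 Y6.34 E0.5781
G1 X-0.61 Y6.97 E0.6504
G1 X-4.01 Y5.73 E0.7226
G1 X-6.34 Y2.96 E0.7949
G1 X-6.97 Y-0.61 E0.8672

At z = 7.2 mm: the r=7 sphere contributes a regular 12-gon of circumradius √(7²−0.2²) = 6.997; (whole slice rotated 35° about Z — lengths, areas and connectivity unchanged). The outline is a single polygon with 12 vertices. Extrusion per mm of travel: 0.4 × 0.12 / (π × 0.875²) = 0.019956. Accumulating E over each segment gives final E = 0.8672.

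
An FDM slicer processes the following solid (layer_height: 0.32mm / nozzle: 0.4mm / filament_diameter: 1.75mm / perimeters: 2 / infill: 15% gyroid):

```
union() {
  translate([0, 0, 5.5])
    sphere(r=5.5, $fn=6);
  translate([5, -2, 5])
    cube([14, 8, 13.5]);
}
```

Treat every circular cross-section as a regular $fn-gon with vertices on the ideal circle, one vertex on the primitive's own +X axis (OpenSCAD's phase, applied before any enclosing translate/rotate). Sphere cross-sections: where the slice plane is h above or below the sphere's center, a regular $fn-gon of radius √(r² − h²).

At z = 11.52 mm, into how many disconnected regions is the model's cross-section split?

1

At z = 11.52 mm: the sphere is not intersected at this z (|z−center|=6.020 > r=5.5); the cube at (5, -2) is present — its section is the full 14×8 rectangle; Combining (union): only the 14×8 cube at (5, -2) is present, so the union is just that shape — 1 connected region. The result has 1 disconnected region.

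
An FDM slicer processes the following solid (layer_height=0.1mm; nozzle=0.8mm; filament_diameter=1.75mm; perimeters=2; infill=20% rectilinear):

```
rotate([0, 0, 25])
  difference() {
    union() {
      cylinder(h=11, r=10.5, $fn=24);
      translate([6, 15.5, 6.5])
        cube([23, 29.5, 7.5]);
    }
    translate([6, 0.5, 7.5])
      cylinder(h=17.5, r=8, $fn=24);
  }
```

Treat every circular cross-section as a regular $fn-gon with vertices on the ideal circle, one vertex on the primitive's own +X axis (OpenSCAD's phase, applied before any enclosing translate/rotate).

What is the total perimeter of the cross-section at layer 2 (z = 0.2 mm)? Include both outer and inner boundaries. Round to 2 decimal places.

At z = 0.2 mm: the r=10.5 cylinder gives a regular 24-gon of circumradius 10.5 (constant along its height) (perimeter = 2·24·10.500·sin(180°/24) = 65.79 mm); the cube at (6, 15.5) is absent (z outside [6.5, 14]); Merging all regions: only the r=10.5 cylinder is present, so the union is just that shape — boundary = 65.79 mm; the cylinder at (6, 0.5) is absent (z outside [7.5, 25]); Taking the first minus the rest: none of the subtracted shapes is present at this height, so the result so far is unchanged — boundary = 65.79 mm; (whole slice rotated 25° about Z — lengths, areas and connectivity unchanged). Overall, the cross-section is a single solid region. Total boundary length (outer) = 65.79 mm.

65.79 mm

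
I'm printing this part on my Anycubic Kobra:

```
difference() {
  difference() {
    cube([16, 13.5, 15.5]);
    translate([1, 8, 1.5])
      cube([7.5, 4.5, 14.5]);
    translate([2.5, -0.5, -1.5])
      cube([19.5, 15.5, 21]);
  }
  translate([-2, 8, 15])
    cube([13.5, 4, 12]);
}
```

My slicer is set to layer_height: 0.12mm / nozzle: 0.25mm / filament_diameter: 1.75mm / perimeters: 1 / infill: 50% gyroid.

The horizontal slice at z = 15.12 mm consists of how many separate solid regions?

2

At z = 15.12 mm: the 16×13.5 cube contributes its full rectangle; the cube at (1, 8) (footprint 7.5×4.5) is included at this height; the cube at (2.5, -0.5) is present — its section is the full 19.5×15.5 rectangle; After the difference (first − rest): starting from the 16×13.5 cube, the 7.5×4.5 cube at (1, 8) lies wholly inside it (removes its full 33.75 mm² and its 24.00 mm outline becomes a hole wall); the 19.5×15.5 cube at (2.5, -0.5) partially overlaps it — only the 155.25 mm² overlap (of its 302.25 mm²) is removed, clipping the outline — 1 connected region; the cube at (-2, 8) (footprint 13.5×4) is included at this height; Subtracting the remaining from the first: starting from the result so far, the 13.5×4 cube at (-2, 8) partially overlaps it — only the 4.00 mm² overlap (of its 54.00 mm²) is removed, clipping the outline — 2 connected regions. The result has 2 disconnected regions.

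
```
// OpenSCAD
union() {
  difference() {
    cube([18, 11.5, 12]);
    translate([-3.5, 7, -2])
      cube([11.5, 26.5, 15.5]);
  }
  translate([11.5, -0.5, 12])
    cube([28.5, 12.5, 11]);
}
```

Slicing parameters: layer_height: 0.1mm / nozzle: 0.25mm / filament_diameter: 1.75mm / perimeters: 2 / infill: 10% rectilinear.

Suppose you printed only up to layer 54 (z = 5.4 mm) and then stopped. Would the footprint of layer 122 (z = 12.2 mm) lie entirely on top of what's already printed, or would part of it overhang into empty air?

part overhangs

Compare the two slices. At z = 5.4: the 18×11.5 cube contributes its full rectangle (area 207.00 mm²); the cube at (-3.5, 7) (footprint 11.5×26.5) is included at this height (area 304.75 mm²); After the difference (first − rest): starting from the 18×11.5 cube (207.00 mm²), the 11.5×26.5 cube at (-3.5, 7) partially overlaps it — only the 36.00 mm² overlap (of its 304.75 mm²) is removed, clipping the outline — area = 171.00 mm²; the cube at (11.5, -0.5) is not intersected at this z (z outside [12, 23]); Combining (union): only that combined region is present, so the union is just that shape — area = 171.00 mm². At z = 12.2: the cube is absent (z outside [0, 12]); the cube at (-3.5, 7) is present — its section is the full 11.5×26.5 rectangle (area 304.75 mm²); Taking the first minus the rest: the first operand is absent here, so nothing remains; the 28.5×12.5 cube at (11.5, -0.5) contributes its full rectangle (area 356.25 mm²); Taking the union: only the 28.5×12.5 cube at (11.5, -0.5) is present, so the union is just that shape — area = 356.25 mm². Checking containment: at z = 12.2 the cross-section extends beyond the z = 5.4 cross-section by about 281.50 mm².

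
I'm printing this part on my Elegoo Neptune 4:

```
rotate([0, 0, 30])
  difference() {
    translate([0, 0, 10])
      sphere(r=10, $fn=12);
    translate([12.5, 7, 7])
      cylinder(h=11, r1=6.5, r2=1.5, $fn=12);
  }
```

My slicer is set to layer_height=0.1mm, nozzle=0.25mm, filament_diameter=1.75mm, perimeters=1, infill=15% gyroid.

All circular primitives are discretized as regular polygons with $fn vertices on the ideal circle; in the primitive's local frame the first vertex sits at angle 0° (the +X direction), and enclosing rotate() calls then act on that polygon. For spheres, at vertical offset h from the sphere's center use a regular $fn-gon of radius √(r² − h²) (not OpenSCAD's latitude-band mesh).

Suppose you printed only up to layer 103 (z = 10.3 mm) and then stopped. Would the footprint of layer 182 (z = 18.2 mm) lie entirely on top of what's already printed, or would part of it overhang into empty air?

Compare the two slices. At z = 10.3: the sphere: section is a regular 12-gon, circumradius = √(r²−h²) = √(10²−0.3²) = 9.995 (area = (12/2)·9.995²·sin(360°/12) = 299.73 mm²); the cone at (12.5, 7): at t=0.300 of its height the radius interpolates to r₁+(r₂−r₁)t = 5.000, giving a regular 12-gon of that circumradius (area = (12/2)·5.000²·sin(360°/12) = 75.00 mm²); Subtracting the remaining from the first: starting from the r=10 sphere (299.73 mm²), the cone at (12.5, 7) partially overlaps it — only the 0.83 mm² overlap (of its 75.00 mm²) is removed, clipping the outline — area = 298.90 mm²; (whole slice rotated 30° about Z — lengths, areas and connectivity unchanged). At z = 18.2: the r=10 sphere contributes a regular 12-gon of circumradius √(10²−8.2²) = 5.724 (area = (12/2)·5.724²·sin(360°/12) = 98.28 mm²); the cone at (12.5, 7) does not reach this height (z outside [7, 18]); After the difference (first − rest): none of the subtracted shapes is present at this height, so the r=10 sphere is unchanged — area = 98.28 mm²; (rotated 30° about Z; rotation is an isometry so areas/perimeters/island counts are preserved). Checking containment: the cross-section at z = 18.2 is a subset of the cross-section at z = 10.3.

entirely on top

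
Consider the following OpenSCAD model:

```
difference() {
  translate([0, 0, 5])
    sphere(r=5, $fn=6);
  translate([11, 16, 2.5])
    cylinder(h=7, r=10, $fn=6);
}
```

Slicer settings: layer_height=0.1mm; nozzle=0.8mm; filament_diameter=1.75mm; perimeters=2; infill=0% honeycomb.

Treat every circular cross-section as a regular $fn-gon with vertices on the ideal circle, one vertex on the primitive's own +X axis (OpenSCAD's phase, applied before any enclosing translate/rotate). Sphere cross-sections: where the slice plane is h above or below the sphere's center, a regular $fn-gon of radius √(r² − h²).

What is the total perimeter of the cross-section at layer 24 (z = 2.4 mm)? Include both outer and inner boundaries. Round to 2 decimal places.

At z = 2.4 mm: the sphere: section is a regular 6-gon, circumradius = √(r²−h²) = √(5²−2.6²) = 4.271 (perimeter = 2·6·4.271·sin(180°/6) = 25.62 mm); the cylinder at (11, 16) is not intersected at this z (z outside [2.5, 9.5]); Subtracting the remaining from the first: none of the subtracted shapes is present at this height, so the r=5 sphere is unchanged — boundary = 25.62 mm. Overall, the cross-section is a single solid region. Total boundary length (outer) = 25.62 mm.

25.62 mm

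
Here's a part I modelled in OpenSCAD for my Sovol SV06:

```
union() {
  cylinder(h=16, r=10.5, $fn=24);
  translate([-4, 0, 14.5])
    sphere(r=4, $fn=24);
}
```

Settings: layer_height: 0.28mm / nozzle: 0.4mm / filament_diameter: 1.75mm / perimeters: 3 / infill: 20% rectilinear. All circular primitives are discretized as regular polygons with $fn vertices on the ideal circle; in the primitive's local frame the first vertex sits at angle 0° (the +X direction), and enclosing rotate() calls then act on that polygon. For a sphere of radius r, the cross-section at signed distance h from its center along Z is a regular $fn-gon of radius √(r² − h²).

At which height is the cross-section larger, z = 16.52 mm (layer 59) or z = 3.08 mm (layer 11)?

layer 11 (z = 3.08 mm)

Layer 59 (z = 16.52): the cylinder is not intersected at this z (z outside [0, 16]); the r=4 sphere at (-4, 0) contributes a regular 24-gon of circumradius √(4²−2.02²) = 3.452 (area = (24/2)·3.452²·sin(360°/24) = 37.02 mm²); Combining (union): only the r=4 sphere at (-4, 0) is present, so the union is just that shape — area = 37.02 mm². So its area = 37.02 mm². Layer 11 (z = 3.08): the r=10.5 cylinder contributes a regular 24-gon of circumradius 10.5 (area = (24/2)·10.500²·sin(360°/24) = 342.42 mm²); the sphere at (-4, 0) is not intersected at this z (|z−center|=11.420 > r=4); Taking the union: only the r=10.5 cylinder is present, so the union is just that shape — area = 342.42 mm². So its area = 342.42 mm². Layer 11 is larger (342.42 vs 37.02 mm²).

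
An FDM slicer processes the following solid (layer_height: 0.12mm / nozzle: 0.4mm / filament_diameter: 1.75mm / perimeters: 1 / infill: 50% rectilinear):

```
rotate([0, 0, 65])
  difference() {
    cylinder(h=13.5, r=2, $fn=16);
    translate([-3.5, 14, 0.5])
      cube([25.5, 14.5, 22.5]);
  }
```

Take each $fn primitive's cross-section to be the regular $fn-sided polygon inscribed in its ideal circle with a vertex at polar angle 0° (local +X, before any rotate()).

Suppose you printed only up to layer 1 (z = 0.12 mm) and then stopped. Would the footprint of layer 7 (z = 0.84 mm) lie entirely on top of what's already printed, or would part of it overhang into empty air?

entirely on top

Compare the two slices. At z = 0.12: the r=2 cylinder contributes a regular 16-gon of circumradius 2 (area = (16/2)·2.000²·sin(360°/16) = 12.25 mm²); the cube at (-3.5, 14) is absent (z outside [0.5, 23]); After the difference (first − rest): none of the subtracted shapes is present at this height, so the r=2 cylinder is unchanged — area = 12.25 mm²; (whole slice rotated 65° about Z — lengths, areas and connectivity unchanged). At z = 0.84: the r=2 cylinder contributes a regular 16-gon of circumradius 2 (area = (16/2)·2.000²·sin(360°/16) = 12.25 mm²); the 25.5×14.5 cube at (-3.5, 14) contributes its full rectangle (area 369.75 mm²); Subtracting the remaining from the first: starting from the r=2 cylinder (12.25 mm²), the 25.5×14.5 cube at (-3.5, 14) misses the remaining region (no effect) — area = 12.25 mm²; (whole slice rotated 65° about Z — lengths, areas and connectivity unchanged). Checking containment: the cross-section at z = 0.84 is a subset of the cross-section at z = 0.12.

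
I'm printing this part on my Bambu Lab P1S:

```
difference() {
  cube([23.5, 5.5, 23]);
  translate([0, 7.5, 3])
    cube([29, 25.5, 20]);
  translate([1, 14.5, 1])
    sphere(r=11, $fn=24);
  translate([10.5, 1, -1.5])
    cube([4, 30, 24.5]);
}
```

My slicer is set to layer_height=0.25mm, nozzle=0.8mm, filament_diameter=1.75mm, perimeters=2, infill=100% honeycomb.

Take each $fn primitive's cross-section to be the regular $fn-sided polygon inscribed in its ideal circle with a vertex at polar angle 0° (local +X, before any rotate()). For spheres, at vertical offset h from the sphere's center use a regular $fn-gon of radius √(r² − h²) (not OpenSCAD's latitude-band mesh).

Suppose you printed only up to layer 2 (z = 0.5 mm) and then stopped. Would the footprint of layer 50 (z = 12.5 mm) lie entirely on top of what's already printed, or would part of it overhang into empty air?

Compare the two slices. At z = 0.5: the cube is present — its section is the full 23.5×5.5 rectangle (area 129.25 mm²); the cube at (0, 7.5) is not intersected at this z (z outside [3, 23]); the r=11 sphere at (1, 14.5) slices to a regular 24-gon of circumradius 10.989 (√(r²−h²) with h=0.5 from center) (area = (24/2)·10.989²·sin(360°/24) = 375.03 mm²); the cube at (10.5, 1) (footprint 4×30) is included at this height (area 120.00 mm²); After the difference (first − rest): starting from the 23.5×5.5 cube (129.25 mm²), the r=11 sphere at (1, 14.5) partially overlaps it — only the 10.04 mm² overlap (of its 375.03 mm²) is removed, clipping the outline; the 4×30 cube at (10.5, 1) partially overlaps it — only the 18.00 mm² overlap (of its 120.00 mm²) is removed, clipping the outline — area = 101.21 mm². At z = 12.5: the cube (footprint 23.5×5.5) is included at this height (area 129.25 mm²); the cube at (0, 7.5) is present — its section is the full 29×25.5 rectangle (area 739.50 mm²); the sphere at (1, 14.5) is not intersected at this z (|z−center|=11.500 > r=11); the 4×30 cube at (10.5, 1) contributes its full rectangle (area 120.00 mm²); Subtracting the remaining from the first: starting from the 23.5×5.5 cube (129.25 mm²), the 29×25.5 cube at (0, 7.5) misses the remaining region (no effect); the 4×30 cube at (10.5, 1) partially overlaps it — only the 18.00 mm² overlap (of its 120.00 mm²) is removed, clipping the outline — area = 111.25 mm². Checking containment: at z = 12.5 the cross-section extends beyond the z = 0.5 cross-section by about 10.04 mm².

part overhangs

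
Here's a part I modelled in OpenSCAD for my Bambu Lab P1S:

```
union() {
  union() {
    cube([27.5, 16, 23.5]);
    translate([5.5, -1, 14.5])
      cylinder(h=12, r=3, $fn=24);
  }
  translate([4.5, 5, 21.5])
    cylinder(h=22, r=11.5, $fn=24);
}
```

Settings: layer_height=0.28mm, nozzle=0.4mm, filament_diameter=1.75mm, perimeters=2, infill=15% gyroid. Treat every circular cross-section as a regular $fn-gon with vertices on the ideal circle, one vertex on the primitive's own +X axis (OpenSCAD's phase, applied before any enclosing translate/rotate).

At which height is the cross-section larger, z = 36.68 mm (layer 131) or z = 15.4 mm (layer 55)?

layer 55 (z = 15.4 mm)

Layer 131 (z = 36.68): the cube is absent (z outside [0, 23.5]); the cylinder at (5.5, -1) does not reach this height (z outside [14.5, 26.5]); Merging all regions: nothing is present at this height; the cylinder at (4.5, 5): section is a regular 24-gon, circumradius r=11.5 (area = (24/2)·11.500²·sin(360°/24) = 410.75 mm²); Combining (union): only the r=11.5 cylinder at (4.5, 5) is present, so the union is just that shape — area = 410.75 mm². So its area = 410.75 mm². Layer 55 (z = 15.4): the cube is present — its section is the full 27.5×16 rectangle (area 440.00 mm²); the r=3 cylinder at (5.5, -1) gives a regular 24-gon of circumradius 3 (constant along its height) (area = (24/2)·3.000²·sin(360°/24) = 27.95 mm²); Combining (union): the regions partially overlap — summed areas 467.95 mm² minus the doubly-counted overlap 8.12 mm² gives 459.83 mm² — area = 459.83 mm²; the cylinder at (4.5, 5) is not intersected at this z (z outside [21.5, 43.5]); Merging all regions: only that combined region is present, so the union is just that shape — area = 459.83 mm². So its area = 459.83 mm². Layer 55 is larger (459.83 vs 410.75 mm²).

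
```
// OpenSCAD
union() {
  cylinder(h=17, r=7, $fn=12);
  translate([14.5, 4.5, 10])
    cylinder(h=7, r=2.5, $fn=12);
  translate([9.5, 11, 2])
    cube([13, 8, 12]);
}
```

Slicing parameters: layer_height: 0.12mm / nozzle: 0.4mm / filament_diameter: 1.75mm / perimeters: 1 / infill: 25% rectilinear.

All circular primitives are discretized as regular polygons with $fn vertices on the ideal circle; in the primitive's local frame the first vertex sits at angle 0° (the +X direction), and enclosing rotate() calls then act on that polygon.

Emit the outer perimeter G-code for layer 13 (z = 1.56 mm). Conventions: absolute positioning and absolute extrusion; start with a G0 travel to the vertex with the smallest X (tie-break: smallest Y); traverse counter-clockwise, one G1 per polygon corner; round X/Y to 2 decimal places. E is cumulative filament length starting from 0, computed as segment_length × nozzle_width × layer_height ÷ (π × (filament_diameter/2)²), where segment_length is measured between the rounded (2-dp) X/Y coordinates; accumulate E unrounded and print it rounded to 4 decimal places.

G0 X-7.00 Y0.00 Z1.56
G1 X-6.06 Y-3.50 E0.0723
G1 X-3.50 Y-6.06 E0.1446
G1 X0.00 Y-7.00 E0.2169
G1 X3.50 Y-6.06 E0.2892
G1 X6.06 Y-3.50 E0.3615
G1 X7.00 Y0.00 E0.4338
G1 X6.06 Y3.50 E0.5061
G1 X3.50 Y6.06 E0.5784
G1 X0.00 Y7.00 E0.6507
G1 X-3.50 Y6.06 E0.7230
G1 X-6.06 Y3.50 E0.7952
G1 X-7.00 Y0.00 E0.8676

At z = 1.56 mm: the cylinder: section is a regular 12-gon, circumradius r=7; the cylinder at (14.5, 4.5) is absent (z outside [10, 17]); the cube at (9.5, 11) is not intersected at this z (z outside [2, 14]); Taking the union: only the r=7 cylinder is present, so the union is just that shape — 1 connected region. The outline is a single polygon with 12 vertices. Extrusion per mm of travel: 0.4 × 0.12 / (π × 0.875²) = 0.019956. Accumulating E over each segment gives final E = 0.8676.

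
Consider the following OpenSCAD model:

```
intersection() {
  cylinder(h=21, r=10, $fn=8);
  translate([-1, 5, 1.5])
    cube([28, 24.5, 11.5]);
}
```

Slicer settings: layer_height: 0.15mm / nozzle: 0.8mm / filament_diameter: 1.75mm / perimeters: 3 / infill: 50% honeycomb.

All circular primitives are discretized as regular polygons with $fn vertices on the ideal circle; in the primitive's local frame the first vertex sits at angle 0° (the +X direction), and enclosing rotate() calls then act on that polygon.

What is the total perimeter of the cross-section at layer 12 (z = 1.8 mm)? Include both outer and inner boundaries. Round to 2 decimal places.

24.49 mm

At z = 1.8 mm: the cylinder: section is a regular 8-gon, circumradius r=10 (perimeter = 2·8·10.000·sin(180°/8) = 61.23 mm); the cube at (-1, 5) (footprint 28×24.5) is included at this height (perimeter 105.00 mm); Taking the intersection: the 28×24.5 cube at (-1, 5) partially overlaps the r=10 cylinder; clipping to the common part keeps 30.68 mm² — boundary = 24.49 mm. Overall, the cross-section is a single solid region. Total boundary length (outer) = 24.49 mm.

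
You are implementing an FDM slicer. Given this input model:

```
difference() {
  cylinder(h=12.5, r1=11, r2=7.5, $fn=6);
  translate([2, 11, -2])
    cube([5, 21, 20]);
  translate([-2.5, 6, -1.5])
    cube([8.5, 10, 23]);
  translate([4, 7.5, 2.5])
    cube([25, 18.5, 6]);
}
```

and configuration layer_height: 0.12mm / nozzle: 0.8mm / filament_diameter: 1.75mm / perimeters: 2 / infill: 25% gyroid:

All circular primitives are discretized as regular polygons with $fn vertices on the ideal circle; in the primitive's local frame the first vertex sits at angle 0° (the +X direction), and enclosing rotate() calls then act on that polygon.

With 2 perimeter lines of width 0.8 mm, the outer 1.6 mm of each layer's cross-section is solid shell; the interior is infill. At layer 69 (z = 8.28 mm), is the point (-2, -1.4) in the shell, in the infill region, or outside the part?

At z = 8.28 mm: the cone: at t=0.662 of its height the radius interpolates to r₁+(r₂−r₁)t = 8.682, giving a regular 6-gon of that circumradius; the cube at (2, 11) is present — its section is the full 5×21 rectangle; the cube at (-2.5, 6) is present — its section is the full 8.5×10 rectangle; the cube at (4, 7.5) (footprint 25×18.5) is included at this height; Taking the first minus the rest: starting from the cone, the 5×21 cube at (2, 11) misses the remaining region (no effect); the 8.5×10 cube at (-2.5, 6) partially overlaps it — only the 11.05 mm² overlap (of its 85.00 mm²) is removed, clipping the outline; the 25×18.5 cube at (4, 7.5) misses the remaining region (no effect) — 1 connected region. Overall, the cross-section is a single solid region. The nearest boundary edge runs (-4.34, -7.52)→(-8.68, 0.00); distance from the point to it = 5.09 mm. The point is inside the cross-section and 5.09 mm from the nearest boundary — more than the 1.6 mm shell width (2 × 0.8), so it's in the infill interior.

infill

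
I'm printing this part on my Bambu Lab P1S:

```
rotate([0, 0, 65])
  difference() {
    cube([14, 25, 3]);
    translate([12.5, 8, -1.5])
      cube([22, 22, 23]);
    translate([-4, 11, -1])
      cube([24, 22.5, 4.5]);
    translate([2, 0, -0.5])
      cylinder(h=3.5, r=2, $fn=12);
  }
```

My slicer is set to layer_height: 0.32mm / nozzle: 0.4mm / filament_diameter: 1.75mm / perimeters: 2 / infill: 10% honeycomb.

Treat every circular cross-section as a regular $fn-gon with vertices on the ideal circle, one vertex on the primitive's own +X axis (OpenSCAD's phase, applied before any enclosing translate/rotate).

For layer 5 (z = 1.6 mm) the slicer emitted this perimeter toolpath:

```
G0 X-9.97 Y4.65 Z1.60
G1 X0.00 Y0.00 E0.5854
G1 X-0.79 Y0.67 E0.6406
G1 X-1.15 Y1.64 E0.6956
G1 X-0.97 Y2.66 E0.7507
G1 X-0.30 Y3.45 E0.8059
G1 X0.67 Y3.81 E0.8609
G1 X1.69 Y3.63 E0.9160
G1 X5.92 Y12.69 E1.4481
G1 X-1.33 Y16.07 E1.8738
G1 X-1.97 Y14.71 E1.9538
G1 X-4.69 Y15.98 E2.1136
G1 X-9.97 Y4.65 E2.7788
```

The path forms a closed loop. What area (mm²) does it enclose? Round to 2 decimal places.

143.54 mm²

Apply the shoelace formula to the sequence of (X, Y) vertices; enclosed area = 143.54 mm².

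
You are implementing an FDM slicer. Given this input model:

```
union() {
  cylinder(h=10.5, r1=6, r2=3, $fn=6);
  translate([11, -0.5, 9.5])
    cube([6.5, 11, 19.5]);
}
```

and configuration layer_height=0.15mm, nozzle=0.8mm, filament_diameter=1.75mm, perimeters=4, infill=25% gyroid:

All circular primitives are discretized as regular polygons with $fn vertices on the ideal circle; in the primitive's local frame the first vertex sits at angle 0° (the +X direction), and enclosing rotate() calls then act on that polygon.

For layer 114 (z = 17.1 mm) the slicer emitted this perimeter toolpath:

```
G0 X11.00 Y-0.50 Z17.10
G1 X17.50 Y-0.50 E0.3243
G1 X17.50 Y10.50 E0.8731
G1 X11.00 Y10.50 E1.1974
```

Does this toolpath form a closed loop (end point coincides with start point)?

Start point (G0): (11.00, -0.50). End point (last G1): the path does not return to the start — open.

no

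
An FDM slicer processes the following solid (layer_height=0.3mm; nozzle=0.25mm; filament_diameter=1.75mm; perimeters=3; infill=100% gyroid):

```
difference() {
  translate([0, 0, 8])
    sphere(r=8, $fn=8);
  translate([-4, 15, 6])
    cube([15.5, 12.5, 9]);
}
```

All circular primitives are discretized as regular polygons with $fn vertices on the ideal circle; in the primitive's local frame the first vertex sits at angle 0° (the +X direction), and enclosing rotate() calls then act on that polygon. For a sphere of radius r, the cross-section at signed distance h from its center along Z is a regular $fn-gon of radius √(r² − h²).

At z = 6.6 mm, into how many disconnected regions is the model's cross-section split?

At z = 6.6 mm: the sphere: section is a regular 8-gon, circumradius = √(r²−h²) = √(8²−1.4²) = 7.877; the cube at (-4, 15) is present — its section is the full 15.5×12.5 rectangle; Subtracting the remaining from the first: starting from the r=8 sphere, the 15.5×12.5 cube at (-4, 15) misses the remaining region (no effect) — 1 connected region. The result has 1 disconnected region.

1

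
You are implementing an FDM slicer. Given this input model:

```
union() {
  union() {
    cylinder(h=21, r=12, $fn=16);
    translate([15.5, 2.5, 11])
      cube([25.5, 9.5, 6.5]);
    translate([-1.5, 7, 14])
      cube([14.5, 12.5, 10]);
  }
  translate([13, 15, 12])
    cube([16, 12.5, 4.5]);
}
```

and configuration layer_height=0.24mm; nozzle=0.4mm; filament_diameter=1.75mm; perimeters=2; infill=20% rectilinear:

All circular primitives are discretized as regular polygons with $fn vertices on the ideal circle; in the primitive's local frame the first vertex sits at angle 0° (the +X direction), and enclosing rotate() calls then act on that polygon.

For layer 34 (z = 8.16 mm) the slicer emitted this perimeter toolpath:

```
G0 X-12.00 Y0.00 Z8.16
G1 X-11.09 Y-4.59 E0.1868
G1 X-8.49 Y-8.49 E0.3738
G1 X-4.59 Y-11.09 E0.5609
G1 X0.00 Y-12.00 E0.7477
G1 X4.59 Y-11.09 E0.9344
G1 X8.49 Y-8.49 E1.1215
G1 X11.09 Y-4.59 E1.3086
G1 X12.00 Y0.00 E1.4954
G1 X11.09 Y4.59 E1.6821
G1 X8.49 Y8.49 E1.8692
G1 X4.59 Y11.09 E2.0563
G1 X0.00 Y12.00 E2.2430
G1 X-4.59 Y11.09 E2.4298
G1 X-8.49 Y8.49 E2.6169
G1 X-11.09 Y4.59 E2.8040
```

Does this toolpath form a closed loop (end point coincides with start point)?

Start point (G0): (-12.00, 0.00). End point (last G1): the path does not return to the start — open.

no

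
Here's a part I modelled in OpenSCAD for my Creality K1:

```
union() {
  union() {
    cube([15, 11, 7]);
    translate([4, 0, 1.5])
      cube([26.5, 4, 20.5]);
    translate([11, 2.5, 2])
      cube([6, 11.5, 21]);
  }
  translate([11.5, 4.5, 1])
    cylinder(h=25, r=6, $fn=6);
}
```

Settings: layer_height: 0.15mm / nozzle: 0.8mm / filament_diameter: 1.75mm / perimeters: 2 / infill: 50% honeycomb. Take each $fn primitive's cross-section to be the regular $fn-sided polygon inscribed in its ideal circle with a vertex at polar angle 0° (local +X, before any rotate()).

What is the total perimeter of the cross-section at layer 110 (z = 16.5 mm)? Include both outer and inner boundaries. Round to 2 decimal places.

At z = 16.5 mm: the cube is absent (z outside [0, 7]); the cube at (4, 0) is present — its section is the full 26.5×4 rectangle (perimeter 61.00 mm); the 6×11.5 cube at (11, 2.5) contributes its full rectangle (perimeter 35.00 mm); Combining (union): the regions partially overlap (shared area 9.00 mm²), so the edge portions inside another operand are dropped and the merged outline is re-measured after clipping — boundary = 81.00 mm; the cylinder at (11.5, 4.5): section is a regular 6-gon, circumradius r=6 (perimeter = 2·6·6.000·sin(180°/6) = 36.00 mm); Merging all regions: the regions partially overlap (shared area 65.22 mm²), so the edge portions inside another operand are dropped and the merged outline is re-measured after clipping — boundary = 79.97 mm. Overall, the cross-section is a single solid region. Total boundary length (outer) = 79.97 mm.

79.97 mm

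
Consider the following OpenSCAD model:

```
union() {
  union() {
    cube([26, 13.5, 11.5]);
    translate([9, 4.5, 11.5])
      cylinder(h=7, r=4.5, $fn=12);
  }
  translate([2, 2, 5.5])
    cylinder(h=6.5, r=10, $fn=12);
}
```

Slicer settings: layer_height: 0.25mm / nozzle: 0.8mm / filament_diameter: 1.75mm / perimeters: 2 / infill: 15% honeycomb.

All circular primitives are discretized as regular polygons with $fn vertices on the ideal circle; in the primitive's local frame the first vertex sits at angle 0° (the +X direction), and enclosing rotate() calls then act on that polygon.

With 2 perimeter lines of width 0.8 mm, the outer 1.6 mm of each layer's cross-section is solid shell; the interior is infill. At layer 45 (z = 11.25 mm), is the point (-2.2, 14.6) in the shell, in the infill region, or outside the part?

outside

At z = 11.25 mm: the cube (footprint 26×13.5) is included at this height; the cylinder at (9, 4.5) is not intersected at this z (z outside [11.5, 18.5]); Combining (union): only the 26×13.5 cube is present, so the union is just that shape — 1 connected region; the cylinder at (2, 2): section is a regular 12-gon, circumradius r=10; Taking the union: the regions partially overlap (shared area 117.93 mm²), so overlapping operands fuse into one piece — 1 connected region. Overall, the cross-section is a single solid region. The nearest boundary edge runs (0.00, 11.46)→(0.00, 13.50); distance from the point to it = 2.46 mm. The point is not inside any of the regions above, so it lies outside the cross-section (2.46 mm from the nearest boundary).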